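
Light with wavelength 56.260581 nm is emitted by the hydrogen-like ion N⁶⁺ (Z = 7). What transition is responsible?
n = 12 → n = 5

First, find the photon energy from the wavelength (hc = 1239.84 eV·nm):
E = hc/λ = 1239.84 eV·nm / 56.260581 nm = 22.037455 eV

The energy levels of N⁶⁺ satisfy E_n = -13.6057 × 7² / n² eV, so an emission n_i → n_f releases
ΔE = 13.6057 × 7² × (1/n_f² − 1/n_i²) eV.

Setting ΔE equal to the photon energy:
1/n_f² − 1/n_i² = 22.037455 / (13.6057 × 7²) = 0.033055556

Since 1/n_i² must be positive, we need 1/n_f² > 0.033055556, i.e. n_f ≤ 5. For each allowed n_f, solve n_i = (1/n_f² − 0.033055556)^(−1/2) and check whether it is a whole number:
  n_f = 1: 1/n_i² = 1.000000000 − 0.033055556 = 0.966944444 → n_i = 1.017  (not an integer) ✗
  n_f = 2: 1/n_i² = 0.250000000 − 0.033055556 = 0.216944444 → n_i = 2.147  (not an integer) ✗
  n_f = 3: 1/n_i² = 0.111111111 − 0.033055556 = 0.078055555 → n_i = 3.579  (not an integer) ✗
  n_f = 4: 1/n_i² = 0.062500000 − 0.033055556 = 0.029444444 → n_i = 5.828  (not an integer) ✗
  n_f = 5: 1/n_i² = 0.040000000 − 0.033055556 = 0.006944444 → n_i = 12.000  → integer, n_i = 12 ✓

Only n_f = 5 gives an integer upper level, n_i = 12.

The transition is from n = 12 to n = 5 (emission).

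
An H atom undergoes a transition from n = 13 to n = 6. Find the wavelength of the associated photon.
4168.52 nm

First, find the transition energy using E_n = -13.6057 / n² eV:
E_13 = -13.6057 / 13² = -0.08050710 eV
E_6 = -13.6057 / 6² = -0.37793611 eV

Photon energy: |ΔE| = |E_6 - E_13| = 0.29742901 eV

Convert to wavelength using E = hc/λ with hc = 1239.84 eV·nm:
λ = hc/E = 1239.84 eV·nm / 0.29742901 eV
λ = 4168.52 nm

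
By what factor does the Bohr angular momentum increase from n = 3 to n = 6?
2.00

In the Bohr model, L_n = nℏ, so the ratio is purely the ratio of quantum numbers:

L_6/L_3 = 6ℏ / 3ℏ = 6/3 = 2.00

The angular momentum scales linearly with n.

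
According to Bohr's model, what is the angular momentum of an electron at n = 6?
6.32743e-34 J·s (or 6ℏ)

In the Bohr model, angular momentum is quantized:
L = nℏ

where ℏ = h/(2π) = 1.0545718e-34 J·s

For n = 6:
L = 6 × 1.0545718e-34 J·s
L = 6.32743e-34 J·s

This can also be written as L = 6ℏ.
The angular momentum is an integer multiple of the reduced Planck constant.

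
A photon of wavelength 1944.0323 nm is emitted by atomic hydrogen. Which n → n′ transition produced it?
n = 8 → n = 4

First, find the photon energy from the wavelength (hc = 1239.84 eV·nm):
E = hc/λ = 1239.84 eV·nm / 1944.0323 nm = 0.63776718 eV

The energy levels of hydrogen satisfy E_n = -13.6057 / n² eV, so an emission n_i → n_f releases
ΔE = 13.6057 × (1/n_f² − 1/n_i²) eV.

Setting ΔE equal to the photon energy:
1/n_f² − 1/n_i² = 0.63776718 / 13.6057 = 0.046874999

Since 1/n_i² must be positive, we need 1/n_f² > 0.046874999, i.e. n_f ≤ 4. For each allowed n_f, solve n_i = (1/n_f² − 0.046874999)^(−1/2) and check whether it is a whole number:
  n_f = 1: 1/n_i² = 1.000000000 − 0.046874999 = 0.953125001 → n_i = 1.024  (not an integer) ✗
  n_f = 2: 1/n_i² = 0.250000000 − 0.046874999 = 0.203125001 → n_i = 2.219  (not an integer) ✗
  n_f = 3: 1/n_i² = 0.111111111 − 0.046874999 = 0.064236112 → n_i = 3.946  (not an integer) ✗
  n_f = 4: 1/n_i² = 0.062500000 − 0.046874999 = 0.015625001 → n_i = 8.000  → integer, n_i = 8 ✓

Only n_f = 4 gives an integer upper level, n_i = 8.

The transition is from n = 8 to n = 4 (emission).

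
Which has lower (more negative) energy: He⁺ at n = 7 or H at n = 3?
H at n = 3 (E = -1.51174 eV)

Using E_n = -13.6057 Z² / n² eV:

He⁺ (Z = 2) at n = 7:
E = -13.6057 × 2² / 7² = -13.6057 × 4 / 49 = -1.11066939 eV

H (Z = 1) at n = 3:
E = -13.6057 × 1² / 3² = -13.6057 × 1 / 9 = -1.51174444 eV

Since -1.51174444 eV < -1.11066939 eV,
H at n = 3 is more tightly bound (requires more energy to ionize).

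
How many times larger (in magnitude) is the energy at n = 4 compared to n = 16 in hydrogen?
16.00

Using E_n = -13.6057 Z² / n² eV with Z = 1:

E_4 = -13.6057 / 4² = -13.6057 / 16 = -0.85035625 eV
E_16 = -13.6057 / 16² = -13.6057 / 256 = -0.05314727 eV

The ratio is:
E_4/E_16 = (-0.85035625) / (-0.05314727)
E_4/E_16 = (-13.6057/16) / (-13.6057/256)
E_4/E_16 = 256/16
E_4/E_16 = 16.00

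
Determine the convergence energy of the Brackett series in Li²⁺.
7.65321 eV

The series limit corresponds to the transition from n = ∞ to n = 4.
This is the highest energy (shortest wavelength) transition in the Brackett series.

E_∞ = 0 eV
E_4 = -13.6057 × 3² / 4² = -7.65321 eV

Energy at series limit:
ΔE = E_∞ - E_4 = 0 - (-7.65321) = 7.65321 eV

This energy equals the ionization energy from the n = 4 state of Li²⁺.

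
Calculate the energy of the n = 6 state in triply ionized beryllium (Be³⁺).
-6.047 eV

For hydrogen-like ions, the energy levels scale with Z²:
E_n = -13.6057 Z² / n² eV

For Be³⁺ (Z = 4) at n = 6:
E_6 = -13.6057 × 4² / 6²
E_6 = -13.6057 × 16 / 36
E_6 = -217.6912 / 36
E_6 = -6.047 eV

The energy is 16 times more negative than hydrogen at the same n due to the stronger nuclear charge.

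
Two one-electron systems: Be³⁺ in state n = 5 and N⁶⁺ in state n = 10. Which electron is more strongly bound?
Be³⁺ at n = 5 (E = -8.708 eV)

Using E_n = -13.6057 Z² / n² eV:

Be³⁺ (Z = 4) at n = 5:
E = -13.6057 × 4² / 5² = -13.6057 × 16 / 25 = -8.707648 eV

N⁶⁺ (Z = 7) at n = 10:
E = -13.6057 × 7² / 10² = -13.6057 × 49 / 100 = -6.666793 eV

Since -8.707648 eV < -6.666793 eV,
Be³⁺ at n = 5 is more tightly bound (requires more energy to ionize).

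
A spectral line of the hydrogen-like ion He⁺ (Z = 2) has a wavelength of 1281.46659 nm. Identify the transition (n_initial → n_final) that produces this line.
n = 10 → n = 6

First, find the photon energy from the wavelength (hc = 1239.84 eV·nm):
E = hc/λ = 1239.84 eV·nm / 1281.46659 nm = 0.96751645 eV

The energy levels of He⁺ satisfy E_n = -13.6057 × 2² / n² eV, so an emission n_i → n_f releases
ΔE = 13.6057 × 2² × (1/n_f² − 1/n_i²) eV.

Setting ΔE equal to the photon energy:
1/n_f² − 1/n_i² = 0.96751645 / (13.6057 × 2²) = 0.017777778

Since 1/n_i² must be positive, we need 1/n_f² > 0.017777778, i.e. n_f ≤ 7. For each allowed n_f, solve n_i = (1/n_f² − 0.017777778)^(−1/2) and check whether it is a whole number:
  n_f = 1: 1/n_i² = 1.000000000 − 0.017777778 = 0.982222222 → n_i = 1.009  (not an integer) ✗
  n_f = 2: 1/n_i² = 0.250000000 − 0.017777778 = 0.232222222 → n_i = 2.075  (not an integer) ✗
  n_f = 3: 1/n_i² = 0.111111111 − 0.017777778 = 0.093333333 → n_i = 3.273  (not an integer) ✗
  n_f = 4: 1/n_i² = 0.062500000 − 0.017777778 = 0.044722222 → n_i = 4.729  (not an integer) ✗
  n_f = 5: 1/n_i² = 0.040000000 − 0.017777778 = 0.022222222 → n_i = 6.708  (not an integer) ✗
  n_f = 6: 1/n_i² = 0.027777778 − 0.017777778 = 0.010000000 → n_i = 10.000  → integer, n_i = 10 ✓
  n_f = 7: 1/n_i² = 0.020408163 − 0.017777778 = 0.002630385 → n_i = 19.498  (not an integer) ✗

Only n_f = 6 gives an integer upper level, n_i = 10.

The transition is from n = 10 to n = 6 (emission).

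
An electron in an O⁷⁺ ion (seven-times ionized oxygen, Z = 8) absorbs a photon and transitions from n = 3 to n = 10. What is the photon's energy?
88.04 eV

The energy levels of a hydrogen-like atom are E_n = -13.6057 Z² eV / n².

Energy at n = 3: E_3 = -13.6057 × 8² / 3² = -96.75164 eV
Energy at n = 10: E_10 = -13.6057 × 8² / 10² = -8.70765 eV

The excitation energy is the difference:
ΔE = E_10 - E_3
ΔE = -8.70765 - (-96.75164)
ΔE = 88.04 eV

Since this is positive, energy must be absorbed (photon absorption).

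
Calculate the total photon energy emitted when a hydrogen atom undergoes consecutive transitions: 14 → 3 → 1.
13.5363 eV

The energy levels of hydrogen are E_n = -13.6057 / n² eV.

First transition (14 → 3):
ΔE₁ = |E_3 - E_14|
ΔE₁ = |-1.5117444444 - (-0.0694168367)| = 1.4423276 eV

Second transition (3 → 1):
ΔE₂ = |E_1 - E_3|
ΔE₂ = |-13.6057000000 - (-1.5117444444)| = 12.0939556 eV

Total energy released:
E_total = ΔE₁ + ΔE₂ = 1.4423276 + 12.0939556 = 13.5363 eV

Note: This equals the direct transition 14 → 1: 13.5363 eV ✓
Energy is conserved regardless of the path taken.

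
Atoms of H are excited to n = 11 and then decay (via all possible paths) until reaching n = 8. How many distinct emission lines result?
6

The electron can occupy levels n = 8, 9, ..., 11 during de-excitation — that is m = 11 - 8 + 1 = 4 distinct levels.

The number of distinct spectral lines equals the number of ways to choose 2 of these m levels (each pair gives one possible emission transition):

Number of lines = m(m-1)/2 = 4×3/2 = 6

These correspond to all possible transitions between the 4 levels:
11 → 10, 11 → 9, 11 → 8, 10 → 9, 10 → 8, 9 → 8

Each transition produces a photon with a unique energy (and thus wavelength). This count does not depend on Z.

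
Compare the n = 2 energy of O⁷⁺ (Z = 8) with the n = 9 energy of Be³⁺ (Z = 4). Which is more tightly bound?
O⁷⁺ at n = 2 (E = -217.691 eV)

Using E_n = -13.6057 Z² / n² eV:

O⁷⁺ (Z = 8) at n = 2:
E = -13.6057 × 8² / 2² = -13.6057 × 64 / 4 = -217.691200 eV

Be³⁺ (Z = 4) at n = 9:
E = -13.6057 × 4² / 9² = -13.6057 × 16 / 81 = -2.687546 eV

Since -217.691200 eV < -2.687546 eV,
O⁷⁺ at n = 2 is more tightly bound (requires more energy to ionize).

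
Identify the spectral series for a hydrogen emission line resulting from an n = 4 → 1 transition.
Lyman series

The spectral series in hydrogen are named based on the final (lower) energy level:
- Lyman series: n_final = 1 (ultraviolet)
- Balmer series: n_final = 2 (visible/near-UV)
- Paschen series: n_final = 3 (infrared)
- Brackett series: n_final = 4 (infrared)
- Pfund series: n_final = 5 (far infrared)

Since this transition ends at n = 1, it belongs to the Lyman series.

For reference, this 4 → 1 line has photon energy
ΔE = 13.6057 eV × (1/1² - 1/4²) = 12.755344 eV,
corresponding to wavelength λ = hc/ΔE = 1239.84 eV·nm / 12.755344 eV = 97.2016 nm in the ultraviolet region.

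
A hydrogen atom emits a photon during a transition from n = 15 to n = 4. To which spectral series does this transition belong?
Brackett series

The spectral series in hydrogen are named based on the final (lower) energy level:
- Lyman series: n_final = 1 (ultraviolet)
- Balmer series: n_final = 2 (visible/near-UV)
- Paschen series: n_final = 3 (infrared)
- Brackett series: n_final = 4 (infrared)
- Pfund series: n_final = 5 (far infrared)

Since this transition ends at n = 4, it belongs to the Brackett series.

For reference, this 15 → 4 line has photon energy
ΔE = 13.6057 eV × (1/4² - 1/15²) = 0.78988647 eV,
corresponding to wavelength λ = hc/ΔE = 1239.84 eV·nm / 0.78988647 eV = 1569.64 nm in the infrared region.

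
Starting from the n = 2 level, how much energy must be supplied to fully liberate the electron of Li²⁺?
30.61283 eV

The ionization energy is the energy needed to remove the electron completely (n → ∞).

For a hydrogen-like ion with Z = 3, E_n = -13.6057 Z² / n² eV.

At n = 2: E_2 = -13.6057 × 3² / 2² = -30.61282500 eV
At n = ∞: E_∞ = 0 eV

Ionization energy = E_∞ - E_2 = 0 - (-30.61282500) = 30.61282500 eV
Ionization energy ≈ 30.61283 eV

This is also called the binding energy of the electron in state n = 2.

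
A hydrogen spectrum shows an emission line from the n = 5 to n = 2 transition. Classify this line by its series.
Balmer series

The spectral series in hydrogen are named based on the final (lower) energy level:
- Lyman series: n_final = 1 (ultraviolet)
- Balmer series: n_final = 2 (visible/near-UV)
- Paschen series: n_final = 3 (infrared)
- Brackett series: n_final = 4 (infrared)
- Pfund series: n_final = 5 (far infrared)

Since this transition ends at n = 2, it belongs to the Balmer series.

For reference, this 5 → 2 line has photon energy
ΔE = 13.6057 eV × (1/2² - 1/5²) = 2.85719700 eV,
corresponding to wavelength λ = hc/ΔE = 1239.84 eV·nm / 2.85719700 eV = 433.9358 nm in the visible/near-UV region.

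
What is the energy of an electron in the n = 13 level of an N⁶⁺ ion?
-3.94485 eV

For hydrogen-like ions, the energy levels scale with Z²:
E_n = -13.6057 Z² / n² eV

For N⁶⁺ (Z = 7) at n = 13:
E_13 = -13.6057 × 7² / 13²
E_13 = -13.6057 × 49 / 169
E_13 = -666.6793 / 169
E_13 = -3.94485 eV

The energy is 49 times more negative than hydrogen at the same n due to the stronger nuclear charge.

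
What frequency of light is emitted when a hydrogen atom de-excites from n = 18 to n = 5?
1.2144e+14 Hz

First, find the transition energy:
E_18 = -13.6057 / 18² = -0.04199290 eV
E_5 = -13.6057 / 5² = -0.54422800 eV
|ΔE| = |E_5 - E_18| = 0.50223510 eV

Convert to Joules: E = 0.50223510 eV × (1.602177 × 10⁻¹⁹ J/eV) = 8.046695e-20 J

Using E = hf:
f = E/h = 8.046695e-20 J / (6.62607 × 10⁻³⁴ J·s)
f = 1.2144e+14 Hz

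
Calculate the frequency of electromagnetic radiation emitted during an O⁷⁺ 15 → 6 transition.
4.913e+15 Hz

First, find the transition energy:
E_15 = -13.6057 × 8² / 15² = -3.8700658 eV
E_6 = -13.6057 × 8² / 6² = -24.1879111 eV
|ΔE| = |E_6 - E_15| = 20.3178453 eV

Convert to Joules: E = 20.3178453 eV × (1.602177 × 10⁻¹⁹ J/eV) = 3.25528e-18 J

Using E = hf:
f = E/h = 3.25528e-18 J / (6.62607 × 10⁻³⁴ J·s)
f = 4.913e+15 Hz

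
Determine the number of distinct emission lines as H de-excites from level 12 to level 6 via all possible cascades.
21

The electron can occupy levels n = 6, 7, ..., 12 during de-excitation — that is m = 12 - 6 + 1 = 7 distinct levels.

The number of distinct spectral lines equals the number of ways to choose 2 of these m levels (each pair gives one possible emission transition):

Number of lines = m(m-1)/2 = 7×6/2 = 21

These correspond to all possible transitions between the 7 levels:
12 → 11, 12 → 10, 12 → 9, 12 → 8, 12 → 7, 12 → 6, 11 → 10, 11 → 9...

Each transition produces a photon with a unique energy (and thus wavelength). This count does not depend on Z.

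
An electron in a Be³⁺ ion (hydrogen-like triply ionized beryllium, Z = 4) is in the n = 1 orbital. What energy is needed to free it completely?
217.6912 eV

The ionization energy is the energy needed to remove the electron completely (n → ∞).

For a hydrogen-like ion with Z = 4, E_n = -13.6057 Z² / n² eV.

At n = 1: E_1 = -13.6057 × 4² / 1² = -217.6912000 eV
At n = ∞: E_∞ = 0 eV

Ionization energy = E_∞ - E_1 = 0 - (-217.6912000) = 217.6912000 eV
Ionization energy ≈ 217.6912 eV

This is also called the binding energy of the electron in state n = 1.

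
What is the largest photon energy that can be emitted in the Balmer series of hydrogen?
3.401425 eV

The series limit corresponds to the transition from n = ∞ to n = 2.
This is the highest energy (shortest wavelength) transition in the Balmer series.

E_∞ = 0 eV
E_2 = -13.6057 / 2² = -3.401425 eV

Energy at series limit:
ΔE = E_∞ - E_2 = 0 - (-3.401425) = 3.401425 eV

This energy equals the ionization energy from the n = 2 state of hydrogen.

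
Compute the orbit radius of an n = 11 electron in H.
6.40304 nm (or 64.03044 Å)

The Bohr radius formula is:
r_n = n² a₀ / Z

where a₀ = 0.05291772 nm is the Bohr radius.

For H (Z = 1) at n = 11:
r_11 = 11² × 0.05291772 nm / 1
r_11 = 121 × 0.05291772 nm / 1
r_11 = 6.403044 nm / 1
r_11 = 6.40304 nm

The electron orbits at approximately 6.40304 nm from the nucleus.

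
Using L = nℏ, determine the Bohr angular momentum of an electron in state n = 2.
2.109e-34 J·s (or 2ℏ)

In the Bohr model, angular momentum is quantized:
L = nℏ

where ℏ = h/(2π) = 1.05457e-34 J·s

For n = 2:
L = 2 × 1.05457e-34 J·s
L = 2.109e-34 J·s

This can also be written as L = 2ℏ.
The angular momentum is an integer multiple of the reduced Planck constant.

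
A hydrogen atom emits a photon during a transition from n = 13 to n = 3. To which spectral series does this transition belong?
Paschen series

The spectral series in hydrogen are named based on the final (lower) energy level:
- Lyman series: n_final = 1 (ultraviolet)
- Balmer series: n_final = 2 (visible/near-UV)
- Paschen series: n_final = 3 (infrared)
- Brackett series: n_final = 4 (infrared)
- Pfund series: n_final = 5 (far infrared)

Since this transition ends at n = 3, it belongs to the Paschen series.

For reference, this 13 → 3 line has photon energy
ΔE = 13.6057 eV × (1/3² - 1/13²) = 1.43123734 eV,
corresponding to wavelength λ = hc/ΔE = 1239.84 eV·nm / 1.43123734 eV = 866.2714 nm in the infrared region.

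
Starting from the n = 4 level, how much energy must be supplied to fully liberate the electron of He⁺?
3.40 eV

The ionization energy is the energy needed to remove the electron completely (n → ∞).

For a hydrogen-like ion with Z = 2, E_n = -13.6057 Z² / n² eV.

At n = 4: E_4 = -13.6057 × 2² / 4² = -3.40143 eV
At n = ∞: E_∞ = 0 eV

Ionization energy = E_∞ - E_4 = 0 - (-3.40143) = 3.40143 eV
Ionization energy ≈ 3.40 eV

This is also called the binding energy of the electron in state n = 4.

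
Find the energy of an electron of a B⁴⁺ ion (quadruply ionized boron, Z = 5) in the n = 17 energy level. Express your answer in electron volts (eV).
-1.18 eV

The energy levels of a hydrogen-like atom are given by:
E_n = -13.6057 Z² / n² eV  (with Z = 5 for B⁴⁺)

For n = 17:
E_17 = -13.6057 × 5² / 17²
E_17 = -13.6057 × 25 / 289
E_17 = -1.18 eV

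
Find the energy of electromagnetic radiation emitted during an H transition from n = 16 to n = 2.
3.348 eV

The energy levels are E_n = -13.6057 eV / n².

Energy at n = 16: E_16 = -13.6057 / 16² = -0.053147 eV
Energy at n = 2: E_2 = -13.6057 / 2² = -3.401425 eV

For emission (electron falling to lower state), the photon energy is:
E_photon = E_16 - E_2 = |-0.053147 - (-3.401425)|
E_photon = 3.348 eV

This energy is carried away by the emitted photon.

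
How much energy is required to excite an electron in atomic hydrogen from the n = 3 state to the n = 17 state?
1.465 eV

The energy levels of a hydrogen-like atom are E_n = -13.6057 eV / n².

Energy at n = 3: E_3 = -13.6057 / 3² = -1.511744 eV
Energy at n = 17: E_17 = -13.6057 / 17² = -0.047079 eV

The excitation energy is the difference:
ΔE = E_17 - E_3
ΔE = -0.047079 - (-1.511744)
ΔE = 1.465 eV

Since this is positive, energy must be absorbed (photon absorption).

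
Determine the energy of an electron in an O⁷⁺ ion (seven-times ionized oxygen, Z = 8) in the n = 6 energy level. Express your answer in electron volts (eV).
-24.1879 eV

The energy levels of a hydrogen-like atom are given by:
E_n = -13.6057 Z² / n² eV  (with Z = 8 for O⁷⁺)

For n = 6:
E_6 = -13.6057 × 8² / 6²
E_6 = -13.6057 × 64 / 36
E_6 = -24.1879 eV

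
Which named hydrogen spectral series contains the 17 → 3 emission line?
Paschen series

The spectral series in hydrogen are named based on the final (lower) energy level:
- Lyman series: n_final = 1 (ultraviolet)
- Balmer series: n_final = 2 (visible/near-UV)
- Paschen series: n_final = 3 (infrared)
- Brackett series: n_final = 4 (infrared)
- Pfund series: n_final = 5 (far infrared)

Since this transition ends at n = 3, it belongs to the Paschen series.

For reference, this 17 → 3 line has photon energy
ΔE = 13.6057 eV × (1/3² - 1/17²) = 1.46466590 eV,
corresponding to wavelength λ = hc/ΔE = 1239.84 eV·nm / 1.46466590 eV = 846.5002 nm in the infrared region.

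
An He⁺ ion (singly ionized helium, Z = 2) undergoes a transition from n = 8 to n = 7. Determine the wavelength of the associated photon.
4762.879 nm

First, find the transition energy using E_n = -13.6057 Z² / n² eV:
E_8 = -13.6057 × 2² / 8² = -0.850356250 eV
E_7 = -13.6057 × 2² / 7² = -1.110669388 eV

Photon energy: |ΔE| = |E_7 - E_8| = 0.260313138 eV

Convert to wavelength using E = hc/λ with hc = 1239.84 eV·nm:
λ = hc/E = 1239.84 eV·nm / 0.260313138 eV
λ = 4762.879 nm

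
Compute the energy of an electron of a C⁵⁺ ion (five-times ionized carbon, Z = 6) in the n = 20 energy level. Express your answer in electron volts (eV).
-1.22 eV

The energy levels of a hydrogen-like atom are given by:
E_n = -13.6057 Z² / n² eV  (with Z = 6 for C⁵⁺)

For n = 20:
E_20 = -13.6057 × 6² / 20²
E_20 = -13.6057 × 36 / 400
E_20 = -1.22 eV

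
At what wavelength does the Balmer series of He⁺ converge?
91.13 nm

The series limit corresponds to the transition from n = ∞ to n = 2.
This is the highest energy (shortest wavelength) transition in the Balmer series.

E_∞ = 0 eV
E_2 = -13.6057 × 2² / 2² = -13.6057 eV

Energy at series limit:
ΔE = E_∞ - E_2 = 0 - (-13.6057) = 13.6057 eV
λ = hc/E = 1239.84 eV·nm / 13.6057 eV = 91.13 nm

This energy equals the ionization energy from the n = 2 state of He⁺.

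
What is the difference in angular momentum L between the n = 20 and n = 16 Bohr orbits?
4.2183e-34 J·s (or 4ℏ)

In the Bohr model, L_n = nℏ where ℏ = 1.054572e-34 J·s.

L_20 = 20ℏ = 2.109144e-33 J·s
L_16 = 16ℏ = 1.687315e-33 J·s

ΔL = L_20 - L_16 = (20 - 16)ℏ = 4ℏ
ΔL = 4 × 1.054572e-34 J·s = 4.2183e-34 J·s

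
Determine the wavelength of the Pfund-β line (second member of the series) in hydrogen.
4651.24911 nm

The lines of a series are numbered from the longest wavelength (smallest ΔE) outward; the second line is the transition from n = n_f + 2 to n_f.
The Pfund series has all transitions ending at n_f = 5.

For H, the second line (β-line) is the jump from n = 7 to n = 5:
E_7 = -13.6057 / 7² = -0.27766734694 eV
E_5 = -13.6057 / 5² = -0.54422800000 eV
ΔE = E_7 - E_5 = 0.26656065306 eV

λ = hc/E = 1239.84 eV·nm / 0.26656065306 eV
λ = 4651.24911 nm

This is the β-line of the Pfund series in H.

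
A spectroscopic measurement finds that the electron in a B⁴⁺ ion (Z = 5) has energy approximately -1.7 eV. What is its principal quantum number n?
n = 14

The exact energy levels follow E_n = -13.6057 Z² / n² eV with Z = 5.

The measured value (-1.7 eV) is reported to only 2 significant figures, so we must test candidate n values and see which one matches to that precision.

Candidate energies:
  n = 12:  E = -13.6057 × 5² / 12² = -2.36210 eV
  n = 13:  E = -13.6057 × 5² / 13² = -2.01268 eV
  n = 14:  E = -13.6057 × 5² / 14² = -1.73542 eV  ← matches
  n = 15:  E = -13.6057 × 5² / 15² = -1.51174 eV
  n = 16:  E = -13.6057 × 5² / 16² = -1.32868 eV

Checking against the measurement of -1.7 eV (2 sig figs), only n = 14 agrees:
E_14 = -1.73542 eV, which rounds to -1.7 eV ✓

Therefore n = 14.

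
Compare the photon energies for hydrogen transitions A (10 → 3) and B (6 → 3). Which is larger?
10 → 3

Calculate the energy for each transition:

Transition 10 → 3:
ΔE₁ = |E_3 - E_10| = |-13.6057/3² - (-13.6057/10²)|
ΔE₁ = |-1.511744444 - (-0.136057000)| = 1.375687 eV

Transition 6 → 3:
ΔE₂ = |E_3 - E_6| = |-13.6057/3² - (-13.6057/6²)|
ΔE₂ = |-1.511744444 - (-0.377936111)| = 1.133808 eV

Since 1.375687 eV > 1.133808 eV, the transition 10 → 3 emits the more energetic photon.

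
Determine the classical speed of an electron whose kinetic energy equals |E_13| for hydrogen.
1.683e+05 m/s (or 0.05613% of c)

The binding energy at n = 13 for hydrogen is:
E_13 = -13.6057/13² = -0.08050710 eV
|E_13| = 0.08050710 eV

Convert to Joules:
KE = 0.08050710 eV × (1.602177 × 10⁻¹⁹ J/eV) = 1.28987e-20 J

Using KE = ½mv²:
v = √(2·KE/m_e)
v = √(2 × 1.28987e-20 J / 9.10938 × 10⁻³¹ kg)
v = 1.683e+05 m/s

This is approximately 0.05613% the speed of light.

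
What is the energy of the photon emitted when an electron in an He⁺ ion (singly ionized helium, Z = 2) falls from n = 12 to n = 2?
13.22776 eV

The energy levels are E_n = -13.6057 Z² eV / n².

Energy at n = 12: E_12 = -13.6057 × 2² / 12² = -0.37793611 eV
Energy at n = 2: E_2 = -13.6057 × 2² / 2² = -13.60570000 eV

For emission (electron falling to lower state), the photon energy is:
E_photon = E_12 - E_2 = |-0.37793611 - (-13.60570000)|
E_photon = 13.22776 eV

This energy is carried away by the emitted photon.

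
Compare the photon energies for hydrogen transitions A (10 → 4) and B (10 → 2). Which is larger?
10 → 2

Calculate the energy for each transition:

Transition 10 → 4:
ΔE₁ = |E_4 - E_10| = |-13.6057/4² - (-13.6057/10²)|
ΔE₁ = |-0.8503562500 - (-0.1360570000)| = 0.7142993 eV

Transition 10 → 2:
ΔE₂ = |E_2 - E_10| = |-13.6057/2² - (-13.6057/10²)|
ΔE₂ = |-3.4014250000 - (-0.1360570000)| = 3.2653680 eV

Since 3.2653680 eV > 0.7142993 eV, the transition 10 → 2 emits the more energetic photon.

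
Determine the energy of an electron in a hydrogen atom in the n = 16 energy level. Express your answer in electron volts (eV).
-0.0531 eV

The energy levels of a hydrogen-like atom are given by:
E_n = -13.6057 eV / n²

For n = 16:
E_16 = -13.6057 eV / 16²
E_16 = -13.6057 eV / 256
E_16 = -0.0531 eV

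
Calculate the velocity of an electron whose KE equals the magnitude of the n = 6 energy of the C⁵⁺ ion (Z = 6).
2.18769e+06 m/s (or 0.72974% of c)

The binding energy at n = 6 for C⁵⁺ is:
E_6 = -13.6057 × 6²/6² = -13.6057000 eV
|E_6| = 13.6057000 eV

Convert to Joules:
KE = 13.6057000 eV × (1.602177 × 10⁻¹⁹ J/eV) = 2.1798740e-18 J

Using KE = ½mv²:
v = √(2·KE/m_e)
v = √(2 × 2.1798740e-18 J / 9.10938 × 10⁻³¹ kg)
v = 2.18769e+06 m/s

This is approximately 0.72974% the speed of light.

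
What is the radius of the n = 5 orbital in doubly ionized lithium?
0.4410 nm (or 4.4098 Å)

The Bohr radius formula is:
r_n = n² a₀ / Z

where a₀ = 0.0529177 nm is the Bohr radius.

For Li²⁺ (Z = 3) at n = 5:
r_5 = 5² × 0.0529177 nm / 3
r_5 = 25 × 0.0529177 nm / 3
r_5 = 1.32294 nm / 3
r_5 = 0.4410 nm

The electron orbits at approximately 0.4410 nm from the nucleus.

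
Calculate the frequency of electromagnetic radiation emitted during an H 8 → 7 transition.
1.57e+13 Hz

First, find the transition energy:
E_8 = -13.6057 / 8² = -0.2125891 eV
E_7 = -13.6057 / 7² = -0.2776673 eV
|ΔE| = |E_7 - E_8| = 0.0650782 eV

Convert to Joules: E = 0.0650782 eV × (1.602177 × 10⁻¹⁹ J/eV) = 1.0427e-20 J

Using E = hf:
f = E/h = 1.0427e-20 J / (6.62607 × 10⁻³⁴ J·s)
f = 1.57e+13 Hz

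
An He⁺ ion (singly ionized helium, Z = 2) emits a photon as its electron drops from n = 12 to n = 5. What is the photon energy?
1.798976 eV

The energy levels are E_n = -13.6057 Z² eV / n².

Energy at n = 12: E_12 = -13.6057 × 2² / 12² = -0.377936111 eV
Energy at n = 5: E_5 = -13.6057 × 2² / 5² = -2.176912000 eV

For emission (electron falling to lower state), the photon energy is:
E_photon = E_12 - E_5 = |-0.377936111 - (-2.176912000)|
E_photon = 1.798976 eV

This energy is carried away by the emitted photon.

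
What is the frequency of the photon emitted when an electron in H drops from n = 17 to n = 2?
8.11078e+14 Hz

First, find the transition energy:
E_17 = -13.6057 / 17² = -0.04707855 eV
E_2 = -13.6057 / 2² = -3.40142500 eV
|ΔE| = |E_2 - E_17| = 3.35434645 eV

Convert to Joules: E = 3.35434645 eV × (1.602177 × 10⁻¹⁹ J/eV) = 5.3742567e-19 J

Using E = hf:
f = E/h = 5.3742567e-19 J / (6.62607 × 10⁻³⁴ J·s)
f = 8.11078e+14 Hz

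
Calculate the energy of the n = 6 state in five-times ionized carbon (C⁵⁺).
-13.606 eV

For hydrogen-like ions, the energy levels scale with Z²:
E_n = -13.6057 Z² / n² eV

For C⁵⁺ (Z = 6) at n = 6:
E_6 = -13.6057 × 6² / 6²
E_6 = -13.6057 × 36 / 36
E_6 = -489.8052 / 36
E_6 = -13.606 eV

The energy is 36 times more negative than hydrogen at the same n due to the stronger nuclear charge.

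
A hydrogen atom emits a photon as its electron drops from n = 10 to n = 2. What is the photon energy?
3.265368 eV

The energy levels are E_n = -13.6057 eV / n².

Energy at n = 10: E_10 = -13.6057 / 10² = -0.136057000 eV
Energy at n = 2: E_2 = -13.6057 / 2² = -3.401425000 eV

For emission (electron falling to lower state), the photon energy is:
E_photon = E_10 - E_2 = |-0.136057000 - (-3.401425000)|
E_photon = 3.265368 eV

This energy is carried away by the emitted photon.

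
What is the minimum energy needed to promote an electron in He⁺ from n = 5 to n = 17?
1.98860 eV

The energy levels of a hydrogen-like atom are E_n = -13.6057 Z² eV / n².

Energy at n = 5: E_5 = -13.6057 × 2² / 5² = -2.17691200 eV
Energy at n = 17: E_17 = -13.6057 × 2² / 17² = -0.18831419 eV

The excitation energy is the difference:
ΔE = E_17 - E_5
ΔE = -0.18831419 - (-2.17691200)
ΔE = 1.98860 eV

Since this is positive, energy must be absorbed (photon absorption).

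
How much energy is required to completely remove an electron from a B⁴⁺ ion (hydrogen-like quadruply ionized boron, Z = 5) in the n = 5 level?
13.60570 eV

The ionization energy is the energy needed to remove the electron completely (n → ∞).

For a hydrogen-like ion with Z = 5, E_n = -13.6057 Z² / n² eV.

At n = 5: E_5 = -13.6057 × 5² / 5² = -13.60570000 eV
At n = ∞: E_∞ = 0 eV

Ionization energy = E_∞ - E_5 = 0 - (-13.60570000) = 13.60570000 eV
Ionization energy ≈ 13.60570 eV

This is also called the binding energy of the electron in state n = 5.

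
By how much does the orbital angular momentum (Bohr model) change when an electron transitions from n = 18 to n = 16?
2.11e-34 J·s (or 2ℏ)

In the Bohr model, L_n = nℏ where ℏ = 1.0546e-34 J·s.

L_18 = 18ℏ = 1.8983e-33 J·s
L_16 = 16ℏ = 1.6874e-33 J·s

ΔL = L_18 - L_16 = (18 - 16)ℏ = 2ℏ
ΔL = 2 × 1.0546e-34 J·s = 2.11e-34 J·s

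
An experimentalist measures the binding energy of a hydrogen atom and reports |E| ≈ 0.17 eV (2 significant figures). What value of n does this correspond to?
n = 9

The exact energy levels follow E_n = -13.6057 eV / n².

The measured value (-0.17 eV) is reported to only 2 significant figures, so we must test candidate n values and see which one matches to that precision.

Candidate energies:
  n = 7:  E = -13.6057/7² = -0.27767 eV
  n = 8:  E = -13.6057/8² = -0.21259 eV
  n = 9:  E = -13.6057/9² = -0.16797 eV  ← matches
  n = 10:  E = -13.6057/10² = -0.13606 eV
  n = 11:  E = -13.6057/11² = -0.11244 eV

Checking against the measurement of -0.17 eV (2 sig figs), only n = 9 agrees:
E_9 = -0.16797 eV, which rounds to -0.17 eV ✓

Therefore n = 9.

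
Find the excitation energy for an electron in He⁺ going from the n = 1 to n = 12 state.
54.04486 eV

The energy levels of a hydrogen-like atom are E_n = -13.6057 Z² eV / n².

Energy at n = 1: E_1 = -13.6057 × 2² / 1² = -54.42280000 eV
Energy at n = 12: E_12 = -13.6057 × 2² / 12² = -0.37793611 eV

The excitation energy is the difference:
ΔE = E_12 - E_1
ΔE = -0.37793611 - (-54.42280000)
ΔE = 54.04486 eV

Since this is positive, energy must be absorbed (photon absorption).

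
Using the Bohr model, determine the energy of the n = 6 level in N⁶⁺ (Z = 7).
-18.52 eV

For hydrogen-like ions, the energy levels scale with Z²:
E_n = -13.6057 Z² / n² eV

For N⁶⁺ (Z = 7) at n = 6:
E_6 = -13.6057 × 7² / 6²
E_6 = -13.6057 × 49 / 36
E_6 = -666.6793 / 36
E_6 = -18.52 eV

The energy is 49 times more negative than hydrogen at the same n due to the stronger nuclear charge.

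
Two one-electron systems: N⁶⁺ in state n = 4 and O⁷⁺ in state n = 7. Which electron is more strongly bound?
N⁶⁺ at n = 4 (E = -41.667 eV)

Using E_n = -13.6057 Z² / n² eV:

N⁶⁺ (Z = 7) at n = 4:
E = -13.6057 × 7² / 4² = -13.6057 × 49 / 16 = -41.667456 eV

O⁷⁺ (Z = 8) at n = 7:
E = -13.6057 × 8² / 7² = -13.6057 × 64 / 49 = -17.770710 eV

Since -41.667456 eV < -17.770710 eV,
N⁶⁺ at n = 4 is more tightly bound (requires more energy to ionize).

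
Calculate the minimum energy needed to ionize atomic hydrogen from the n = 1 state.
13.61 eV

The ionization energy is the energy needed to remove the electron completely (n → ∞).

For hydrogen, E_n = -13.6057 eV / n².

At n = 1: E_1 = -13.6057 / 1² = -13.60570 eV
At n = ∞: E_∞ = 0 eV

Ionization energy = E_∞ - E_1 = 0 - (-13.60570) = 13.60570 eV
Ionization energy ≈ 13.61 eV

This is also called the binding energy of the electron in state n = 1.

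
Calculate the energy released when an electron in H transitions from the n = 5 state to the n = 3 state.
0.967516 eV

The energy levels are E_n = -13.6057 eV / n².

Energy at n = 5: E_5 = -13.6057 / 5² = -0.544228000 eV
Energy at n = 3: E_3 = -13.6057 / 3² = -1.511744444 eV

For emission (electron falling to lower state), the photon energy is:
E_photon = E_5 - E_3 = |-0.544228000 - (-1.511744444)|
E_photon = 0.967516 eV

This energy is carried away by the emitted photon.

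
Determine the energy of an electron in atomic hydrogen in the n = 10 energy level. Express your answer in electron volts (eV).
-0.13606 eV

The energy levels of a hydrogen-like atom are given by:
E_n = -13.6057 eV / n²

For n = 10:
E_10 = -13.6057 eV / 10²
E_10 = -13.6057 eV / 100
E_10 = -0.13606 eV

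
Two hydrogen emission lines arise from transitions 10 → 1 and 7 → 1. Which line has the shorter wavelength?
10 → 1

Calculate the energy for each transition:

Transition 10 → 1:
ΔE₁ = |E_1 - E_10| = |-13.6057/1² - (-13.6057/10²)|
ΔE₁ = |-13.605700000000 - (-0.136057000000)| = 13.469643000 eV

Transition 7 → 1:
ΔE₂ = |E_1 - E_7| = |-13.6057/1² - (-13.6057/7²)|
ΔE₂ = |-13.605700000000 - (-0.277667346939)| = 13.328032653 eV

Since 13.469643000 eV > 13.328032653 eV, the transition 10 → 1 emits the more energetic photon.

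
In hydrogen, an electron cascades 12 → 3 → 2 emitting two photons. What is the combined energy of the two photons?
3.306941 eV

The energy levels of hydrogen are E_n = -13.6057 / n² eV.

First transition (12 → 3):
ΔE₁ = |E_3 - E_12|
ΔE₁ = |-1.511744444444 - (-0.094484027778)| = 1.417260417 eV

Second transition (3 → 2):
ΔE₂ = |E_2 - E_3|
ΔE₂ = |-3.401425000000 - (-1.511744444444)| = 1.889680556 eV

Total energy released:
E_total = ΔE₁ + ΔE₂ = 1.417260417 + 1.889680556 = 3.306941 eV

Note: This equals the direct transition 12 → 2: 3.306941 eV ✓
Energy is conserved regardless of the path taken.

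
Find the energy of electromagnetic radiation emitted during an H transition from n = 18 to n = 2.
3.35943 eV

The energy levels are E_n = -13.6057 eV / n².

Energy at n = 18: E_18 = -13.6057 / 18² = -0.04199290 eV
Energy at n = 2: E_2 = -13.6057 / 2² = -3.40142500 eV

For emission (electron falling to lower state), the photon energy is:
E_photon = E_18 - E_2 = |-0.04199290 - (-3.40142500)|
E_photon = 3.35943 eV

This energy is carried away by the emitted photon.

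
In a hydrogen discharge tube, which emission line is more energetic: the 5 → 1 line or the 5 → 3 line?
5 → 1

Calculate the energy for each transition:

Transition 5 → 1:
ΔE₁ = |E_1 - E_5| = |-13.6057/1² - (-13.6057/5²)|
ΔE₁ = |-13.6057000000 - (-0.5442280000)| = 13.0614720 eV

Transition 5 → 3:
ΔE₂ = |E_3 - E_5| = |-13.6057/3² - (-13.6057/5²)|
ΔE₂ = |-1.5117444444 - (-0.5442280000)| = 0.9675164 eV

Since 13.0614720 eV > 0.9675164 eV, the transition 5 → 1 emits the more energetic photon.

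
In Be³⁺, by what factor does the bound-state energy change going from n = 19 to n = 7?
7.367

Using E_n = -13.6057 Z² / n² eV with Z = 4:

E_7 = -13.6057 × 4² / 7² = -217.6912 / 49 = -4.442677551 eV
E_19 = -13.6057 × 4² / 19² = -217.6912 / 361 = -0.603022715 eV

The ratio is:
E_7/E_19 = (-4.442677551) / (-0.603022715)
E_7/E_19 = (-217.6912/49) / (-217.6912/361)
E_7/E_19 = 361/49
E_7/E_19 = 7.367
(Note: the Z² factors cancel in the ratio.)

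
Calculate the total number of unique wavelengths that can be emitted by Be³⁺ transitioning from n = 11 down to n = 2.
45

The electron can occupy levels n = 2, 3, ..., 11 during de-excitation — that is m = 11 - 2 + 1 = 10 distinct levels.

The number of distinct spectral lines equals the number of ways to choose 2 of these m levels (each pair gives one possible emission transition):

Number of lines = m(m-1)/2 = 10×9/2 = 45

These correspond to all possible transitions between the 10 levels:
11 → 10, 11 → 9, 11 → 8, 11 → 7, 11 → 6, 11 → 5, 11 → 4, 11 → 3...

Each transition produces a photon with a unique energy (and thus wavelength). This count does not depend on Z.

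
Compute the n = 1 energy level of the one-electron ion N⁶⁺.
-666.679300 eV

For hydrogen-like ions, the energy levels scale with Z²:
E_n = -13.6057 Z² / n² eV

For N⁶⁺ (Z = 7) at n = 1:
E_1 = -13.6057 × 7² / 1²
E_1 = -13.6057 × 49 / 1
E_1 = -666.6793 / 1
E_1 = -666.679300 eV

The energy is 49 times more negative than hydrogen at the same n due to the stronger nuclear charge.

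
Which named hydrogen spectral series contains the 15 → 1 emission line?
Lyman series

The spectral series in hydrogen are named based on the final (lower) energy level:
- Lyman series: n_final = 1 (ultraviolet)
- Balmer series: n_final = 2 (visible/near-UV)
- Paschen series: n_final = 3 (infrared)
- Brackett series: n_final = 4 (infrared)
- Pfund series: n_final = 5 (far infrared)

Since this transition ends at n = 1, it belongs to the Lyman series.

For reference, this 15 → 1 line has photon energy
ΔE = 13.6057 eV × (1/1² - 1/15²) = 13.54523022 eV,
corresponding to wavelength λ = hc/ΔE = 1239.84 eV·nm / 13.54523022 eV = 91.533328 nm in the ultraviolet region.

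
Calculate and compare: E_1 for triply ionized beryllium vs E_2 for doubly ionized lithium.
Be³⁺ at n = 1 (E = -217.691 eV)

Using E_n = -13.6057 Z² / n² eV:

Be³⁺ (Z = 4) at n = 1:
E = -13.6057 × 4² / 1² = -13.6057 × 16 / 1 = -217.691200 eV

Li²⁺ (Z = 3) at n = 2:
E = -13.6057 × 3² / 2² = -13.6057 × 9 / 4 = -30.612825 eV

Since -217.691200 eV < -30.612825 eV,
Be³⁺ at n = 1 is more tightly bound (requires more energy to ionize).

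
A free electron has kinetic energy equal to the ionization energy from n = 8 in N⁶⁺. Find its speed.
1.914e+06 m/s (or 0.6385% of c)

The binding energy at n = 8 for N⁶⁺ is:
E_8 = -13.6057 × 7²/8² = -10.416864 eV
|E_8| = 10.416864 eV

Convert to Joules:
KE = 10.416864 eV × (1.602177 × 10⁻¹⁹ J/eV) = 1.66897e-18 J

Using KE = ½mv²:
v = √(2·KE/m_e)
v = √(2 × 1.66897e-18 J / 9.10938 × 10⁻³¹ kg)
v = 1.914e+06 m/s

This is approximately 0.6385% the speed of light.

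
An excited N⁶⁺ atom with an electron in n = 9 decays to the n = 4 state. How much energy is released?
33.436848 eV

The energy levels are E_n = -13.6057 Z² eV / n².

Energy at n = 9: E_9 = -13.6057 × 7² / 9² = -8.230608642 eV
Energy at n = 4: E_4 = -13.6057 × 7² / 4² = -41.667456250 eV

For emission (electron falling to lower state), the photon energy is:
E_photon = E_9 - E_4 = |-8.230608642 - (-41.667456250)|
E_photon = 33.436848 eV

This energy is carried away by the emitted photon.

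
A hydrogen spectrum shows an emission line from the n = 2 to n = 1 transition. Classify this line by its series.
Lyman series

The spectral series in hydrogen are named based on the final (lower) energy level:
- Lyman series: n_final = 1 (ultraviolet)
- Balmer series: n_final = 2 (visible/near-UV)
- Paschen series: n_final = 3 (infrared)
- Brackett series: n_final = 4 (infrared)
- Pfund series: n_final = 5 (far infrared)

Since this transition ends at n = 1, it belongs to the Lyman series.

For reference, this 2 → 1 line has photon energy
ΔE = 13.6057 eV × (1/1² - 1/2²) = 10.2042750 eV,
corresponding to wavelength λ = hc/ΔE = 1239.84 eV·nm / 10.2042750 eV = 121.5020 nm in the ultraviolet region.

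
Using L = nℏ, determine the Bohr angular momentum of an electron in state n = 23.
2.4255e-33 J·s (or 23ℏ)

In the Bohr model, angular momentum is quantized:
L = nℏ

where ℏ = h/(2π) = 1.054572e-34 J·s

For n = 23:
L = 23 × 1.054572e-34 J·s
L = 2.4255e-33 J·s

This can also be written as L = 23ℏ.
The angular momentum is an integer multiple of the reduced Planck constant.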